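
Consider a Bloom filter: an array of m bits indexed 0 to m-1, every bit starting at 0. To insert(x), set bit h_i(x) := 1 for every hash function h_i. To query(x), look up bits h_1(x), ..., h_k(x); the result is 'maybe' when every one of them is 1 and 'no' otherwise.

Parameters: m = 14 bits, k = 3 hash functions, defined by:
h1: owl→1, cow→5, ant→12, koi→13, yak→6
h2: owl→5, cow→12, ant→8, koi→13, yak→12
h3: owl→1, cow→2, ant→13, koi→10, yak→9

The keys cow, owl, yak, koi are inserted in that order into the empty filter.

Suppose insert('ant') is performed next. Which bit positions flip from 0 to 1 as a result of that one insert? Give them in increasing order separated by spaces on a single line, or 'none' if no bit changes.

Start: bits=00000000000000
After insert 'cow': sets bits 2 5 12 -> bits=00100100000010
After insert 'owl': sets bits 1 5 -> bits=01100100000010
After insert 'yak': sets bits 6 9 12 -> bits=01100110010010
After insert 'koi': sets bits 10 13 -> bits=01100110011011
insert 'ant' would touch bits 8 12 13; currently bit8=0, bit12=1, bit13=1
Bits that are 0 among those (would change 0->1): 8

Answer: 8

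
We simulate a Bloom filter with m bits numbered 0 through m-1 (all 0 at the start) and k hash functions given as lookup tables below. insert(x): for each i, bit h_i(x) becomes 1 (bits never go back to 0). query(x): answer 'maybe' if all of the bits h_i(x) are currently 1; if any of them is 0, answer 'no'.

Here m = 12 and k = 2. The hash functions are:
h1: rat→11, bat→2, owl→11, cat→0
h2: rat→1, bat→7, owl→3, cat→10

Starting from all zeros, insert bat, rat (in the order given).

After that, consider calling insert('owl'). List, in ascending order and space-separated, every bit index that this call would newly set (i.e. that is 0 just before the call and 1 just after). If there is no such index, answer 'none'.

Answer: 3

Derivation:
Start: bits=000000000000
After insert 'bat': sets bits 2 7 -> bits=001000010000
After insert 'rat': sets bits 1 11 -> bits=011000010001
insert 'owl' would touch bits 3 11; currently bit3=0, bit11=1
Bits that are 0 among those (would change 0->1): 3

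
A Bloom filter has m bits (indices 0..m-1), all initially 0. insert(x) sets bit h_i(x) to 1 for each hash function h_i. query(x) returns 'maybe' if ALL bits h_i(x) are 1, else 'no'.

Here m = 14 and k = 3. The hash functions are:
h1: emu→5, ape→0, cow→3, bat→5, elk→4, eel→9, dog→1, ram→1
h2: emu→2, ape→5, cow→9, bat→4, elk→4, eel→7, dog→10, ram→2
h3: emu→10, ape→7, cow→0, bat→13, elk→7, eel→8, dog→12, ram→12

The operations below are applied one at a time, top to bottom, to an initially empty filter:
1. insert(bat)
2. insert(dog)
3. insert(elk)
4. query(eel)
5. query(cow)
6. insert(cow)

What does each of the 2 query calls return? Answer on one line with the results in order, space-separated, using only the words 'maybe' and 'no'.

Start: bits=00000000000000
Op 1: insert bat -> sets bits 4 5 13 -> bits=00001100000001
Op 2: insert dog -> sets bits 1 10 12 -> bits=01001100001011
Op 3: insert elk -> sets bits 4 7 -> bits=01001101001011
Op 4: query eel -> checks bit7=1, bit8=0, bit9=0 (has a 0) -> no
Op 5: query cow -> checks bit0=0, bit3=0, bit9=0 (has a 0) -> no
Op 6: insert cow -> sets bits 0 3 9 -> bits=11011101011011
Query results in order: no no

Answer: no no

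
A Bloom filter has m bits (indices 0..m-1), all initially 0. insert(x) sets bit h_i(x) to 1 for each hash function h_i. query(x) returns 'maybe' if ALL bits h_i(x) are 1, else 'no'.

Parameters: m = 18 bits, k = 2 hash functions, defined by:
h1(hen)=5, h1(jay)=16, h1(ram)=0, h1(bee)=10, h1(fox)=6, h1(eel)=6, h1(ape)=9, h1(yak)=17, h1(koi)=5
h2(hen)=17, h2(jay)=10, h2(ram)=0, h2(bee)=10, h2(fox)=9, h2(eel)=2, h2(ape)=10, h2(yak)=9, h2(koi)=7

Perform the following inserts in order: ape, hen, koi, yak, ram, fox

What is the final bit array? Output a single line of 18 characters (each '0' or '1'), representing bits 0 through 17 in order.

Start: bits=000000000000000000
After insert 'ape': sets bits 9 10 -> bits=000000000110000000
After insert 'hen': sets bits 5 17 -> bits=000001000110000001
After insert 'koi': sets bits 5 7 -> bits=000001010110000001
After insert 'yak': sets bits 9 17 -> bits=000001010110000001
After insert 'ram': sets bits 0 -> bits=100001010110000001
After insert 'fox': sets bits 6 9 -> bits=100001110110000001

Answer: 100001110110000001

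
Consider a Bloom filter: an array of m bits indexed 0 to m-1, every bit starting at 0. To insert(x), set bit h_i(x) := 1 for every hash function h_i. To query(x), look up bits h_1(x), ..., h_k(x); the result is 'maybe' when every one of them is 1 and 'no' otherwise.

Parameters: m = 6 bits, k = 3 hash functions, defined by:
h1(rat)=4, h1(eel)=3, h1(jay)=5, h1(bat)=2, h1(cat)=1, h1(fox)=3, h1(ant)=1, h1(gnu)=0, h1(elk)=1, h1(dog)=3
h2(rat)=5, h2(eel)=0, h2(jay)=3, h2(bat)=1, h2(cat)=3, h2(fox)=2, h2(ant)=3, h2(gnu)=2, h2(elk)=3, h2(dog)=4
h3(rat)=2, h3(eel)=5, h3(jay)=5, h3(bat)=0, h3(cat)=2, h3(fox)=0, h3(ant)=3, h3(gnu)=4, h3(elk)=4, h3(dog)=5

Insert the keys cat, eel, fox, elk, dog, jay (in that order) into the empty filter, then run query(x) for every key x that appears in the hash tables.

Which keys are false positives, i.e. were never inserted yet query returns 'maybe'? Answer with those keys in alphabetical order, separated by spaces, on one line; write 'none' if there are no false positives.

Answer: ant bat gnu rat

Derivation:
Start: bits=000000
After insert 'cat': sets bits 1 2 3 -> bits=011100
After insert 'eel': sets bits 0 3 5 -> bits=111101
After insert 'fox': sets bits 0 2 3 -> bits=111101
After insert 'elk': sets bits 1 3 4 -> bits=111111
After insert 'dog': sets bits 3 4 5 -> bits=111111
After insert 'jay': sets bits 3 5 -> bits=111111
Not inserted: ant bat gnu rat — query each against bits=111111:
query ant: checks bit1=1, bit3=1 (all 1) -> maybe => FALSE POSITIVE
query bat: checks bit0=1, bit1=1, bit2=1 (all 1) -> maybe => FALSE POSITIVE
query gnu: checks bit0=1, bit2=1, bit4=1 (all 1) -> maybe => FALSE POSITIVE
query rat: checks bit2=1, bit4=1, bit5=1 (all 1) -> maybe => FALSE POSITIVE
False positives (alphabetical): ant bat gnu rat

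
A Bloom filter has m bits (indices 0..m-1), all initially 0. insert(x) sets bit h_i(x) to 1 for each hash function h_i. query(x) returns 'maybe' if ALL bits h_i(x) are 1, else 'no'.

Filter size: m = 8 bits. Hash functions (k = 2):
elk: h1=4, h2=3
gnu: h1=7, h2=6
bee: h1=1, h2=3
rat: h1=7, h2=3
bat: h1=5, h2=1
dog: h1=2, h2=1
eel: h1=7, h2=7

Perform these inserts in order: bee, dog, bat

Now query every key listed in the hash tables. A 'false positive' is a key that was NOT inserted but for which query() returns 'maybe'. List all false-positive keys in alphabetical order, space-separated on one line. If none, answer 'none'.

Start: bits=00000000
After insert 'bee': sets bits 1 3 -> bits=01010000
After insert 'dog': sets bits 1 2 -> bits=01110000
After insert 'bat': sets bits 1 5 -> bits=01110100
Not inserted: eel elk gnu rat — query each against bits=01110100:
query eel: checks bit7=0 (has a 0) -> no => not a false positive
query elk: checks bit3=1, bit4=0 (has a 0) -> no => not a false positive
query gnu: checks bit6=0, bit7=0 (has a 0) -> no => not a false positive
query rat: checks bit3=1, bit7=0 (has a 0) -> no => not a false positive
False positives (alphabetical): none

Answer: none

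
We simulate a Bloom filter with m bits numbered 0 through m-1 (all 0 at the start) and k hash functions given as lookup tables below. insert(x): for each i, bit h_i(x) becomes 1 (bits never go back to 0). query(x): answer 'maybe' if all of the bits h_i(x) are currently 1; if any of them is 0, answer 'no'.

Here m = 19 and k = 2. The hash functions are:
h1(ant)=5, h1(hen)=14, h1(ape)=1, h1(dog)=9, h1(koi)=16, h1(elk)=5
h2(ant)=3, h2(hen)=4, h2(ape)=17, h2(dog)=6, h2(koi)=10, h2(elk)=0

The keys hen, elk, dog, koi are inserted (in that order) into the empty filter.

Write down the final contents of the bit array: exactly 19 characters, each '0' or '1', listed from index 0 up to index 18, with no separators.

Answer: 1000111001100010100

Derivation:
Start: bits=0000000000000000000
After insert 'hen': sets bits 4 14 -> bits=0000100000000010000
After insert 'elk': sets bits 0 5 -> bits=1000110000000010000
After insert 'dog': sets bits 6 9 -> bits=1000111001000010000
After insert 'koi': sets bits 10 16 -> bits=1000111001100010100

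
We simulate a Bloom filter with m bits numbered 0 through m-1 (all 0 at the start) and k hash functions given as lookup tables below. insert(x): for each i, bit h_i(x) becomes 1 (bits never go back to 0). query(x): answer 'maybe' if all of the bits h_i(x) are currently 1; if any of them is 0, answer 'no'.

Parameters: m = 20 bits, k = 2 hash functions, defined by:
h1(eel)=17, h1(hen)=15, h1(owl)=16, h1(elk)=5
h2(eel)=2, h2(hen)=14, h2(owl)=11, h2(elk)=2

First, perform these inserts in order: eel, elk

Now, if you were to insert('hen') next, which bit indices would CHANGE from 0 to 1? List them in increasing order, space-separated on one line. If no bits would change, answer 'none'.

Start: bits=00000000000000000000
After insert 'eel': sets bits 2 17 -> bits=00100000000000000100
After insert 'elk': sets bits 2 5 -> bits=00100100000000000100
insert 'hen' would touch bits 14 15; currently bit14=0, bit15=0
Bits that are 0 among those (would change 0->1): 14 15

Answer: 14 15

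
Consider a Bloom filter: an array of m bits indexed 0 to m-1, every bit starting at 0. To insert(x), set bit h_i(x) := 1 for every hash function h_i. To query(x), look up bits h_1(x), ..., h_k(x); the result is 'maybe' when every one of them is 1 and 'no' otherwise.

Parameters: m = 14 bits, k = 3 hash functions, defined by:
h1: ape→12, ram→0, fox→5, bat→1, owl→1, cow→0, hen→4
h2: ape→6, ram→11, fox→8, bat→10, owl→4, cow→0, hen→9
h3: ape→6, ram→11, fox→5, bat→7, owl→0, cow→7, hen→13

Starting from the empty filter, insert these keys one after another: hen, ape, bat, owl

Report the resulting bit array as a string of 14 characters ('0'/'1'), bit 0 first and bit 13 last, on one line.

Start: bits=00000000000000
After insert 'hen': sets bits 4 9 13 -> bits=00001000010001
After insert 'ape': sets bits 6 12 -> bits=00001010010011
After insert 'bat': sets bits 1 7 10 -> bits=01001011011011
After insert 'owl': sets bits 0 1 4 -> bits=11001011011011

Answer: 11001011011011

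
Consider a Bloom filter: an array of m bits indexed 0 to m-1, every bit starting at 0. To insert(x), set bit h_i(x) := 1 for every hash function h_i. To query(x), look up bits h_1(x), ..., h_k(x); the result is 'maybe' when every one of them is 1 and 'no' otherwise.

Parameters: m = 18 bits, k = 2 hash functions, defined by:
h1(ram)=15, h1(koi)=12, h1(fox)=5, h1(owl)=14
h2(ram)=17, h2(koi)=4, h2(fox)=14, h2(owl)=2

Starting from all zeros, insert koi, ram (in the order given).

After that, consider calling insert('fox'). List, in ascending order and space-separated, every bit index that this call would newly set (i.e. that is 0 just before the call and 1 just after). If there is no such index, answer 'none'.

Answer: 5 14

Derivation:
Start: bits=000000000000000000
After insert 'koi': sets bits 4 12 -> bits=000010000000100000
After insert 'ram': sets bits 15 17 -> bits=000010000000100101
insert 'fox' would touch bits 5 14; currently bit5=0, bit14=0
Bits that are 0 among those (would change 0->1): 5 14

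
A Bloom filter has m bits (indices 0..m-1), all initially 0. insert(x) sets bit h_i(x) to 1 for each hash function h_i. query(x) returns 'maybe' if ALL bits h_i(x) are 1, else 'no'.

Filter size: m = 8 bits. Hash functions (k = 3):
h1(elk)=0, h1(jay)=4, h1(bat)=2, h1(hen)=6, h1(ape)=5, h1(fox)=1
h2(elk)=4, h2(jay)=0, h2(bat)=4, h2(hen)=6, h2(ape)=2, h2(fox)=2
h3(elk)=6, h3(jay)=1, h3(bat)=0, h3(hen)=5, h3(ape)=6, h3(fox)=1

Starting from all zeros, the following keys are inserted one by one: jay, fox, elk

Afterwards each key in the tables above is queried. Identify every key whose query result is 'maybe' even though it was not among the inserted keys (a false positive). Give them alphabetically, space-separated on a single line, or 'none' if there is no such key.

Start: bits=00000000
After insert 'jay': sets bits 0 1 4 -> bits=11001000
After insert 'fox': sets bits 1 2 -> bits=11101000
After insert 'elk': sets bits 0 4 6 -> bits=11101010
Not inserted: ape bat hen — query each against bits=11101010:
query ape: checks bit2=1, bit5=0, bit6=1 (has a 0) -> no => not a false positive
query bat: checks bit0=1, bit2=1, bit4=1 (all 1) -> maybe => FALSE POSITIVE
query hen: checks bit5=0, bit6=1 (has a 0) -> no => not a false positive
False positives (alphabetical): bat

Answer: bat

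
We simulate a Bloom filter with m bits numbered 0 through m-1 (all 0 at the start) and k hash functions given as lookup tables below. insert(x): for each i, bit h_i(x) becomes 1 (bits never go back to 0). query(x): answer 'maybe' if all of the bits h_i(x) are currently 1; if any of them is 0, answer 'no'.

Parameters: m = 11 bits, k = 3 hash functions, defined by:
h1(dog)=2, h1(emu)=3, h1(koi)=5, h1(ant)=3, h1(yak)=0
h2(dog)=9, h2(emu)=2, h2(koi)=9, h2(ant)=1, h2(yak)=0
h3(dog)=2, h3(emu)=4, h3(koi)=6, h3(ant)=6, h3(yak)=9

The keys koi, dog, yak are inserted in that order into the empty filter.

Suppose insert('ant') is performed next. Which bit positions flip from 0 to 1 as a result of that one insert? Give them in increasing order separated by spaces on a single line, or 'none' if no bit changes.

Answer: 1 3

Derivation:
Start: bits=00000000000
After insert 'koi': sets bits 5 6 9 -> bits=00000110010
After insert 'dog': sets bits 2 9 -> bits=00100110010
After insert 'yak': sets bits 0 9 -> bits=10100110010
insert 'ant' would touch bits 1 3 6; currently bit1=0, bit3=0, bit6=1
Bits that are 0 among those (would change 0->1): 1 3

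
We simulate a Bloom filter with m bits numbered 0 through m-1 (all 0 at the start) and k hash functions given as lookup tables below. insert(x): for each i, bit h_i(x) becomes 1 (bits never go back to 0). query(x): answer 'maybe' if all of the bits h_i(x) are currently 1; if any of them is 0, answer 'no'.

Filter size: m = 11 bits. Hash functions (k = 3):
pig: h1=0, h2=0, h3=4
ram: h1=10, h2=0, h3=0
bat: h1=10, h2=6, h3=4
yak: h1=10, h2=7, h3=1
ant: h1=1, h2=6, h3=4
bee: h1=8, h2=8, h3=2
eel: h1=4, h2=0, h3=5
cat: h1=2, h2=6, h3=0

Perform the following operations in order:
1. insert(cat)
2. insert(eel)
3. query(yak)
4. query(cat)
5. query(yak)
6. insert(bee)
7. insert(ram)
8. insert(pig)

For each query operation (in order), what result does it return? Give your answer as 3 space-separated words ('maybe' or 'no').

Answer: no maybe no

Derivation:
Start: bits=00000000000
Op 1: insert cat -> sets bits 0 2 6 -> bits=10100010000
Op 2: insert eel -> sets bits 0 4 5 -> bits=10101110000
Op 3: query yak -> checks bit1=0, bit7=0, bit10=0 (has a 0) -> no
Op 4: query cat -> checks bit0=1, bit2=1, bit6=1 (all 1) -> maybe
Op 5: query yak -> checks bit1=0, bit7=0, bit10=0 (has a 0) -> no
Op 6: insert bee -> sets bits 2 8 -> bits=10101110100
Op 7: insert ram -> sets bits 0 10 -> bits=10101110101
Op 8: insert pig -> sets bits 0 4 -> bits=10101110101
Query results in order: no maybe no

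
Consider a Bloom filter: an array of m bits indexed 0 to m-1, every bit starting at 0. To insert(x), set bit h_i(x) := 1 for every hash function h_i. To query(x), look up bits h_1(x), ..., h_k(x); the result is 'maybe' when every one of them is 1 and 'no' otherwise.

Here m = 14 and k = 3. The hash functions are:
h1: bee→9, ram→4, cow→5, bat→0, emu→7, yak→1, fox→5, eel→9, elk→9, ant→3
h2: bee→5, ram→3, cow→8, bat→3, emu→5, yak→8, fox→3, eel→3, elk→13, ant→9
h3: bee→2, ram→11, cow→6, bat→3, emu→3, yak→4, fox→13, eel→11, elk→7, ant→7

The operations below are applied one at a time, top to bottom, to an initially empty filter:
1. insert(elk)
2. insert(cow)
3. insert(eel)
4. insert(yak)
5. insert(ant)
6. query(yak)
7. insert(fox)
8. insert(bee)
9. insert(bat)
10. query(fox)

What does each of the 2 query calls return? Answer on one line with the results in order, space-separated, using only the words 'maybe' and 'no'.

Answer: maybe maybe

Derivation:
Start: bits=00000000000000
Op 1: insert elk -> sets bits 7 9 13 -> bits=00000001010001
Op 2: insert cow -> sets bits 5 6 8 -> bits=00000111110001
Op 3: insert eel -> sets bits 3 9 11 -> bits=00010111110101
Op 4: insert yak -> sets bits 1 4 8 -> bits=01011111110101
Op 5: insert ant -> sets bits 3 7 9 -> bits=01011111110101
Op 6: query yak -> checks bit1=1, bit4=1, bit8=1 (all 1) -> maybe
Op 7: insert fox -> sets bits 3 5 13 -> bits=01011111110101
Op 8: insert bee -> sets bits 2 5 9 -> bits=01111111110101
Op 9: insert bat -> sets bits 0 3 -> bits=11111111110101
Op 10: query fox -> checks bit3=1, bit5=1, bit13=1 (all 1) -> maybe
Query results in order: maybe maybe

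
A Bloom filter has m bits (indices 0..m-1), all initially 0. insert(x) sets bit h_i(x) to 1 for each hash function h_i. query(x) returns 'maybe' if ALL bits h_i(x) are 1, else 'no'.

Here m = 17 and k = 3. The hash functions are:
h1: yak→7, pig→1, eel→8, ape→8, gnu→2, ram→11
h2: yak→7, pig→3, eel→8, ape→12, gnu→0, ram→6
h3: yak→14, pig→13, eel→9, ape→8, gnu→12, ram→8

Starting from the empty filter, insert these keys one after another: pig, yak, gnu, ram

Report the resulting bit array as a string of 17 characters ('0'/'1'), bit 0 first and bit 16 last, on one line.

Start: bits=00000000000000000
After insert 'pig': sets bits 1 3 13 -> bits=01010000000001000
After insert 'yak': sets bits 7 14 -> bits=01010001000001100
After insert 'gnu': sets bits 0 2 12 -> bits=11110001000011100
After insert 'ram': sets bits 6 8 11 -> bits=11110011100111100

Answer: 11110011100111100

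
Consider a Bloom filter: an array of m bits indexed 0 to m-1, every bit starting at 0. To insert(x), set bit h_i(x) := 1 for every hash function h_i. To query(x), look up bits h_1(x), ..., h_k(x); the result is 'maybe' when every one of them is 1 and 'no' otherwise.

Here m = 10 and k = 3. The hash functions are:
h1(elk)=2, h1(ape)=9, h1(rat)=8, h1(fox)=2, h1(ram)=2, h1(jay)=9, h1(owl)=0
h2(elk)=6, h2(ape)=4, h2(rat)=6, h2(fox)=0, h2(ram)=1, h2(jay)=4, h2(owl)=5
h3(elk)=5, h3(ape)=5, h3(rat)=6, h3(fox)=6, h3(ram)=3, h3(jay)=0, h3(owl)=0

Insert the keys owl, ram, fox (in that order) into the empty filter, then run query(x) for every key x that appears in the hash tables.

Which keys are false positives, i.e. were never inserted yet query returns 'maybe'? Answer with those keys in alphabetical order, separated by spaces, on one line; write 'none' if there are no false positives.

Answer: elk

Derivation:
Start: bits=0000000000
After insert 'owl': sets bits 0 5 -> bits=1000010000
After insert 'ram': sets bits 1 2 3 -> bits=1111010000
After insert 'fox': sets bits 0 2 6 -> bits=1111011000
Not inserted: ape elk jay rat — query each against bits=1111011000:
query ape: checks bit4=0, bit5=1, bit9=0 (has a 0) -> no => not a false positive
query elk: checks bit2=1, bit5=1, bit6=1 (all 1) -> maybe => FALSE POSITIVE
query jay: checks bit0=1, bit4=0, bit9=0 (has a 0) -> no => not a false positive
query rat: checks bit6=1, bit8=0 (has a 0) -> no => not a false positive
False positives (alphabetical): elk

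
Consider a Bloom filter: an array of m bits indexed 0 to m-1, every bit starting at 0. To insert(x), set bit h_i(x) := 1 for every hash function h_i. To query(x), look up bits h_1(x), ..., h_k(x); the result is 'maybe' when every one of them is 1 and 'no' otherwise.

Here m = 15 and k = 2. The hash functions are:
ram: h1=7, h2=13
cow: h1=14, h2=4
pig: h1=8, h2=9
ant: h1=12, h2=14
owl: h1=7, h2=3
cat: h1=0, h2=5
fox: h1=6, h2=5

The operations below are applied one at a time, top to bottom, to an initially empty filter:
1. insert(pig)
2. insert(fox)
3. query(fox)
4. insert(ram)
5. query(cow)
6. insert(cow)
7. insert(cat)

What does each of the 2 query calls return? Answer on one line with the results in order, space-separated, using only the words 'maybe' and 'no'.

Answer: maybe no

Derivation:
Start: bits=000000000000000
Op 1: insert pig -> sets bits 8 9 -> bits=000000001100000
Op 2: insert fox -> sets bits 5 6 -> bits=000001101100000
Op 3: query fox -> checks bit5=1, bit6=1 (all 1) -> maybe
Op 4: insert ram -> sets bits 7 13 -> bits=000001111100010
Op 5: query cow -> checks bit4=0, bit14=0 (has a 0) -> no
Op 6: insert cow -> sets bits 4 14 -> bits=000011111100011
Op 7: insert cat -> sets bits 0 5 -> bits=100011111100011
Query results in order: maybe no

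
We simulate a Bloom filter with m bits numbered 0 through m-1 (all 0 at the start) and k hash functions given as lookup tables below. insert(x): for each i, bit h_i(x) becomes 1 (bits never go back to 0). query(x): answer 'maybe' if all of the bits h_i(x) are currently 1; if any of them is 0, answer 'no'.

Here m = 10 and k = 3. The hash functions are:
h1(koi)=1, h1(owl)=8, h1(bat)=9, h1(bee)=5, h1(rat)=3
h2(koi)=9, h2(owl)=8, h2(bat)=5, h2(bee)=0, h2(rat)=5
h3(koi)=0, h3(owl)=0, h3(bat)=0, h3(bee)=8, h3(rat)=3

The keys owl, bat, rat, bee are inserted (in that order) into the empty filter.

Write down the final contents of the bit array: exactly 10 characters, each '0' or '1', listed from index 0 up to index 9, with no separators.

Start: bits=0000000000
After insert 'owl': sets bits 0 8 -> bits=1000000010
After insert 'bat': sets bits 0 5 9 -> bits=1000010011
After insert 'rat': sets bits 3 5 -> bits=1001010011
After insert 'bee': sets bits 0 5 8 -> bits=1001010011

Answer: 1001010011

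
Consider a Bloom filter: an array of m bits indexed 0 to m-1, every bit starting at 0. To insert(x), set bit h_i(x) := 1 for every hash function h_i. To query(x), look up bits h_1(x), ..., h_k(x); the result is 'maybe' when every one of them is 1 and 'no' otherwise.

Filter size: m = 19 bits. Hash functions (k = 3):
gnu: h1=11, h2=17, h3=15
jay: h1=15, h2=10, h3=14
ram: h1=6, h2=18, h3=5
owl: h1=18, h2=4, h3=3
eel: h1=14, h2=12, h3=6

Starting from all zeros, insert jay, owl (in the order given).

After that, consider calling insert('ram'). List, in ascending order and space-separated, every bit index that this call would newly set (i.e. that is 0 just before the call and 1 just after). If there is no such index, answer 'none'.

Start: bits=0000000000000000000
After insert 'jay': sets bits 10 14 15 -> bits=0000000000100011000
After insert 'owl': sets bits 3 4 18 -> bits=0001100000100011001
insert 'ram' would touch bits 5 6 18; currently bit5=0, bit6=0, bit18=1
Bits that are 0 among those (would change 0->1): 5 6

Answer: 5 6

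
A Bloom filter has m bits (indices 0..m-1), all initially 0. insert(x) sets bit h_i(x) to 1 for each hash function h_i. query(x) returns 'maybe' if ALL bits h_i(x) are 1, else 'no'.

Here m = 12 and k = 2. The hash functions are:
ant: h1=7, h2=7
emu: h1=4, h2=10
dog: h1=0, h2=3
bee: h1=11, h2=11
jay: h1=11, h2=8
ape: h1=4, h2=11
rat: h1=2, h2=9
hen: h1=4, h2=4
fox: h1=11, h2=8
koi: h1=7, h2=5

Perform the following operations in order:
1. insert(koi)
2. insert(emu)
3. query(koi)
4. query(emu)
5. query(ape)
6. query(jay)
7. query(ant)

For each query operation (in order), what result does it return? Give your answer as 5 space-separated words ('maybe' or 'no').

Answer: maybe maybe no no maybe

Derivation:
Start: bits=000000000000
Op 1: insert koi -> sets bits 5 7 -> bits=000001010000
Op 2: insert emu -> sets bits 4 10 -> bits=000011010010
Op 3: query koi -> checks bit5=1, bit7=1 (all 1) -> maybe
Op 4: query emu -> checks bit4=1, bit10=1 (all 1) -> maybe
Op 5: query ape -> checks bit4=1, bit11=0 (has a 0) -> no
Op 6: query jay -> checks bit8=0, bit11=0 (has a 0) -> no
Op 7: query ant -> checks bit7=1 (all 1) -> maybe
Query results in order: maybe maybe no no maybe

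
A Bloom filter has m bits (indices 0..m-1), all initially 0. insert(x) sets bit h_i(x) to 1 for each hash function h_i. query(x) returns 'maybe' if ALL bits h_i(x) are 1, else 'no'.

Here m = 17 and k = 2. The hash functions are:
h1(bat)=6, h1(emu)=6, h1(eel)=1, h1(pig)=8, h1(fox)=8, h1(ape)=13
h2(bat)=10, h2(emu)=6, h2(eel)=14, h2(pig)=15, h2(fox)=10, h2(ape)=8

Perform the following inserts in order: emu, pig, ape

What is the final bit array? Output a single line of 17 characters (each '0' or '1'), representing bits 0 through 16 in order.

Start: bits=00000000000000000
After insert 'emu': sets bits 6 -> bits=00000010000000000
After insert 'pig': sets bits 8 15 -> bits=00000010100000010
After insert 'ape': sets bits 8 13 -> bits=00000010100001010

Answer: 00000010100001010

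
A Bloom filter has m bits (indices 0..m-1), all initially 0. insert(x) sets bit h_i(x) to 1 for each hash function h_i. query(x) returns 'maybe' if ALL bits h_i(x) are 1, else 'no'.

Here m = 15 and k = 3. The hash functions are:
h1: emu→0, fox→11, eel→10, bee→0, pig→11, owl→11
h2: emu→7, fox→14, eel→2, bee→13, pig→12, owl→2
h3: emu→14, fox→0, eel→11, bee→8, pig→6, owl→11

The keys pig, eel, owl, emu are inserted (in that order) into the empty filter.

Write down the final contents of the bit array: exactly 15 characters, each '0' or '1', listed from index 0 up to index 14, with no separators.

Start: bits=000000000000000
After insert 'pig': sets bits 6 11 12 -> bits=000000100001100
After insert 'eel': sets bits 2 10 11 -> bits=001000100011100
After insert 'owl': sets bits 2 11 -> bits=001000100011100
After insert 'emu': sets bits 0 7 14 -> bits=101000110011101

Answer: 101000110011101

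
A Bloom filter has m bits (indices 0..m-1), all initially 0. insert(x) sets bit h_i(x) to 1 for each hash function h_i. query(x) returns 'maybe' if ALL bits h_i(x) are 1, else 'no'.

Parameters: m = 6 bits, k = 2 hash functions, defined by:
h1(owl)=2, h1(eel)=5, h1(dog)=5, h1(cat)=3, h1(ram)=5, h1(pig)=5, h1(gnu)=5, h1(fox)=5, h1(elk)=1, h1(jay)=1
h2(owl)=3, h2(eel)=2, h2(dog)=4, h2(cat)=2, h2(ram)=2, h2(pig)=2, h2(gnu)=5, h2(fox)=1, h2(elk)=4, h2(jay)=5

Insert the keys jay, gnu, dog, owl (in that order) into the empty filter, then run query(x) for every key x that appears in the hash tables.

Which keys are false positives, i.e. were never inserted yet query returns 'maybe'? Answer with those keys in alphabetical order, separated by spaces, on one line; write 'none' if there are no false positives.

Start: bits=000000
After insert 'jay': sets bits 1 5 -> bits=010001
After insert 'gnu': sets bits 5 -> bits=010001
After insert 'dog': sets bits 4 5 -> bits=010011
After insert 'owl': sets bits 2 3 -> bits=011111
Not inserted: cat eel elk fox pig ram — query each against bits=011111:
query cat: checks bit2=1, bit3=1 (all 1) -> maybe => FALSE POSITIVE
query eel: checks bit2=1, bit5=1 (all 1) -> maybe => FALSE POSITIVE
query elk: checks bit1=1, bit4=1 (all 1) -> maybe => FALSE POSITIVE
query fox: checks bit1=1, bit5=1 (all 1) -> maybe => FALSE POSITIVE
query pig: checks bit2=1, bit5=1 (all 1) -> maybe => FALSE POSITIVE
query ram: checks bit2=1, bit5=1 (all 1) -> maybe => FALSE POSITIVE
False positives (alphabetical): cat eel elk fox pig ram

Answer: cat eel elk fox pig ram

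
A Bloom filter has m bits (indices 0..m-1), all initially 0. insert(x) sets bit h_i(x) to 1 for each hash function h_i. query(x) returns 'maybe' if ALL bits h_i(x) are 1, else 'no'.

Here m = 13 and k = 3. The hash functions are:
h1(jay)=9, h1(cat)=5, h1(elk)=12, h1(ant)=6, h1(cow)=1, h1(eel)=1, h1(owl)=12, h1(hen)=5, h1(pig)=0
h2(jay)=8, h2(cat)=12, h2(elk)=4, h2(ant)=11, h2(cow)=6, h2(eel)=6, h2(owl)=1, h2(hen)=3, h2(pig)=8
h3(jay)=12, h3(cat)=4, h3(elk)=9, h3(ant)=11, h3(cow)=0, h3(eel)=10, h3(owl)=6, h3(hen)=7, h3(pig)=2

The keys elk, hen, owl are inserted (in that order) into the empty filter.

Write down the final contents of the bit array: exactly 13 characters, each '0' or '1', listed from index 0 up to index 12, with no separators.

Answer: 0101111101001

Derivation:
Start: bits=0000000000000
After insert 'elk': sets bits 4 9 12 -> bits=0000100001001
After insert 'hen': sets bits 3 5 7 -> bits=0001110101001
After insert 'owl': sets bits 1 6 12 -> bits=0101111101001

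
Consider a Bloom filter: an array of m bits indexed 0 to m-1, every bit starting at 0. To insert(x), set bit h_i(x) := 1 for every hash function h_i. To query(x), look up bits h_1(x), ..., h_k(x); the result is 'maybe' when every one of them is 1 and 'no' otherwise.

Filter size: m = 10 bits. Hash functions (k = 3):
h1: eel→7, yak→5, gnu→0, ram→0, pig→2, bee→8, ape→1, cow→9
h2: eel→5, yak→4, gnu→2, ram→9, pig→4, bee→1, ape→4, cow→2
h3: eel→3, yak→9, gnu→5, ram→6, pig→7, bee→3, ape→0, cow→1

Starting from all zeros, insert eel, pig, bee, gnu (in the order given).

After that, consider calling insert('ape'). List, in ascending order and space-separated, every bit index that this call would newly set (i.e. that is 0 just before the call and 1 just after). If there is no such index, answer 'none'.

Answer: none

Derivation:
Start: bits=0000000000
After insert 'eel': sets bits 3 5 7 -> bits=0001010100
After insert 'pig': sets bits 2 4 7 -> bits=0011110100
After insert 'bee': sets bits 1 3 8 -> bits=0111110110
After insert 'gnu': sets bits 0 2 5 -> bits=1111110110
insert 'ape' would touch bits 0 1 4; currently bit0=1, bit1=1, bit4=1
Bits that are 0 among those (would change 0->1): none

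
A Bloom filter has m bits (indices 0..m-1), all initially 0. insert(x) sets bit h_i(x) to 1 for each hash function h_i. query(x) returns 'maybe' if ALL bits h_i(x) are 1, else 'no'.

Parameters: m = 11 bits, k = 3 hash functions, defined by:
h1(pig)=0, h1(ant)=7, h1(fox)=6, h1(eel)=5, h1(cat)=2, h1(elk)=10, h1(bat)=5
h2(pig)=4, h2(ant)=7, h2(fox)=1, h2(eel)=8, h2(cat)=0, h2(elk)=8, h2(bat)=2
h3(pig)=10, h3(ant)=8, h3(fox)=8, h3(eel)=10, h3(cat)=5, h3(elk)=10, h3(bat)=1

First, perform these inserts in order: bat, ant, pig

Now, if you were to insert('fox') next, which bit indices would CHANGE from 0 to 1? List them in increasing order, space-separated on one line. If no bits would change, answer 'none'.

Answer: 6

Derivation:
Start: bits=00000000000
After insert 'bat': sets bits 1 2 5 -> bits=01100100000
After insert 'ant': sets bits 7 8 -> bits=01100101100
After insert 'pig': sets bits 0 4 10 -> bits=11101101101
insert 'fox' would touch bits 1 6 8; currently bit1=1, bit6=0, bit8=1
Bits that are 0 among those (would change 0->1): 6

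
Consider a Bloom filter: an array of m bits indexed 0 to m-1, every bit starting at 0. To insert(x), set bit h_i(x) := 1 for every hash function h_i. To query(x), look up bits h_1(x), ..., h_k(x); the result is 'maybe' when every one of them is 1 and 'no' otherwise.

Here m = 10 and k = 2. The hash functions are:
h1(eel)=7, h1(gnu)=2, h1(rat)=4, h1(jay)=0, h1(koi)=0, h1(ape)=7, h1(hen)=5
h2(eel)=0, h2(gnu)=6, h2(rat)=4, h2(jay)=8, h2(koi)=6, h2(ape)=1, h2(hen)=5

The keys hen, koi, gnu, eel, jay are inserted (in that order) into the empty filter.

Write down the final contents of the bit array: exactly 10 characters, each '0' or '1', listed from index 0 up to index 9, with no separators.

Answer: 1010011110

Derivation:
Start: bits=0000000000
After insert 'hen': sets bits 5 -> bits=0000010000
After insert 'koi': sets bits 0 6 -> bits=1000011000
After insert 'gnu': sets bits 2 6 -> bits=1010011000
After insert 'eel': sets bits 0 7 -> bits=1010011100
After insert 'jay': sets bits 0 8 -> bits=1010011110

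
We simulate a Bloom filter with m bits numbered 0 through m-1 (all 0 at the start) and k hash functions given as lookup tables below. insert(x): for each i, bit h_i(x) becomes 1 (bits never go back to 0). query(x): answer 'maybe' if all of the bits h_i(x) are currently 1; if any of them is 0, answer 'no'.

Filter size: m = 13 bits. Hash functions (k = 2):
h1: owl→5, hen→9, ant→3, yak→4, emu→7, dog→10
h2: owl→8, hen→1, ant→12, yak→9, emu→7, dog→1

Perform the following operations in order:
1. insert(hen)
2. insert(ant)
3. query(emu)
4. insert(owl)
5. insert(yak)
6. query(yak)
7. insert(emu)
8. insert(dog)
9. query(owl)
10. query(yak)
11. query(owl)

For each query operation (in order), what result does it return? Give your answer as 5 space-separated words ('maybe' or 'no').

Answer: no maybe maybe maybe maybe

Derivation:
Start: bits=0000000000000
Op 1: insert hen -> sets bits 1 9 -> bits=0100000001000
Op 2: insert ant -> sets bits 3 12 -> bits=0101000001001
Op 3: query emu -> checks bit7=0 (has a 0) -> no
Op 4: insert owl -> sets bits 5 8 -> bits=0101010011001
Op 5: insert yak -> sets bits 4 9 -> bits=0101110011001
Op 6: query yak -> checks bit4=1, bit9=1 (all 1) -> maybe
Op 7: insert emu -> sets bits 7 -> bits=0101110111001
Op 8: insert dog -> sets bits 1 10 -> bits=0101110111101
Op 9: query owl -> checks bit5=1, bit8=1 (all 1) -> maybe
Op 10: query yak -> checks bit4=1, bit9=1 (all 1) -> maybe
Op 11: query owl -> checks bit5=1, bit8=1 (all 1) -> maybe
Query results in order: no maybe maybe maybe maybe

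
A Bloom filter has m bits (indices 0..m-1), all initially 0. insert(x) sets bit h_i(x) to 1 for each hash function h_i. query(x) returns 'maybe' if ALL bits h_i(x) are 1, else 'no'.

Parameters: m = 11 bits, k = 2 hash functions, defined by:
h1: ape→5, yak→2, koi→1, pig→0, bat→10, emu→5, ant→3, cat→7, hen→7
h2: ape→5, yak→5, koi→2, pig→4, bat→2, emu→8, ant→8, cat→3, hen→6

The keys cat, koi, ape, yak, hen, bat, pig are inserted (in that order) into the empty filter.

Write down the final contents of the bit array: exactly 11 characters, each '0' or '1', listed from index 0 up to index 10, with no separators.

Answer: 11111111001

Derivation:
Start: bits=00000000000
After insert 'cat': sets bits 3 7 -> bits=00010001000
After insert 'koi': sets bits 1 2 -> bits=01110001000
After insert 'ape': sets bits 5 -> bits=01110101000
After insert 'yak': sets bits 2 5 -> bits=01110101000
After insert 'hen': sets bits 6 7 -> bits=01110111000
After insert 'bat': sets bits 2 10 -> bits=01110111001
After insert 'pig': sets bits 0 4 -> bits=11111111001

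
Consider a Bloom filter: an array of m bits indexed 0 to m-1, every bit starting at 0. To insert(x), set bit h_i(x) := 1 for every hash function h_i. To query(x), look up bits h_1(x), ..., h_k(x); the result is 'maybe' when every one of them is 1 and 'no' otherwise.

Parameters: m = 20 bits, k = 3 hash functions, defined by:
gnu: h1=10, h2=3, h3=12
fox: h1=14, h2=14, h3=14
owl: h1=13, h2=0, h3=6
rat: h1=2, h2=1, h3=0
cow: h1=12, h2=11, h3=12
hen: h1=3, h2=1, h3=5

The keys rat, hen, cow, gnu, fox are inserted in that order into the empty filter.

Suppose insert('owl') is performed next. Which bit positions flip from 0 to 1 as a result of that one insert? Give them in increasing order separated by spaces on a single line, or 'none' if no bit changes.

Answer: 6 13

Derivation:
Start: bits=00000000000000000000
After insert 'rat': sets bits 0 1 2 -> bits=11100000000000000000
After insert 'hen': sets bits 1 3 5 -> bits=11110100000000000000
After insert 'cow': sets bits 11 12 -> bits=11110100000110000000
After insert 'gnu': sets bits 3 10 12 -> bits=11110100001110000000
After insert 'fox': sets bits 14 -> bits=11110100001110100000
insert 'owl' would touch bits 0 6 13; currently bit0=1, bit6=0, bit13=0
Bits that are 0 among those (would change 0->1): 6 13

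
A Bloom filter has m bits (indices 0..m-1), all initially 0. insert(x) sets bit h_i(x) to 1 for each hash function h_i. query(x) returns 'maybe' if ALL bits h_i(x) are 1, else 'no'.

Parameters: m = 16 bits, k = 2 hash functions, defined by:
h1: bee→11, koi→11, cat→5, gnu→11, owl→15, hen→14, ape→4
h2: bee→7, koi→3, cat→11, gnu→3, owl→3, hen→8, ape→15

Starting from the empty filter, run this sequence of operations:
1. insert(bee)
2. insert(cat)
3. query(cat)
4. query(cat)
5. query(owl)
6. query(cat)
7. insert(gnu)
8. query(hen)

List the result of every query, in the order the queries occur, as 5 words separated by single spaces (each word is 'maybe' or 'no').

Answer: maybe maybe no maybe no

Derivation:
Start: bits=0000000000000000
Op 1: insert bee -> sets bits 7 11 -> bits=0000000100010000
Op 2: insert cat -> sets bits 5 11 -> bits=0000010100010000
Op 3: query cat -> checks bit5=1, bit11=1 (all 1) -> maybe
Op 4: query cat -> checks bit5=1, bit11=1 (all 1) -> maybe
Op 5: query owl -> checks bit3=0, bit15=0 (has a 0) -> no
Op 6: query cat -> checks bit5=1, bit11=1 (all 1) -> maybe
Op 7: insert gnu -> sets bits 3 11 -> bits=0001010100010000
Op 8: query hen -> checks bit8=0, bit14=0 (has a 0) -> no
Query results in order: maybe maybe no maybe no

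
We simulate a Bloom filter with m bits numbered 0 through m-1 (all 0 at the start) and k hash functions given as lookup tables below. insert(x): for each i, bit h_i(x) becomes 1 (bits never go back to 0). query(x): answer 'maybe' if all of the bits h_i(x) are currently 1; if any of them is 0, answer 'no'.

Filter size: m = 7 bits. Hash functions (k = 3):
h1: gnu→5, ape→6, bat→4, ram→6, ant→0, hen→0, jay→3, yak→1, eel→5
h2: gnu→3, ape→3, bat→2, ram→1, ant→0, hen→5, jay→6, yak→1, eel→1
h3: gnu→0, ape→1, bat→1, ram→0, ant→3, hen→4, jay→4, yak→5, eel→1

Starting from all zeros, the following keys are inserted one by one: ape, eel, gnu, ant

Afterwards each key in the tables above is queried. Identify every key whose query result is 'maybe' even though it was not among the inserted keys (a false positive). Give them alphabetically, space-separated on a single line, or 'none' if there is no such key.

Start: bits=0000000
After insert 'ape': sets bits 1 3 6 -> bits=0101001
After insert 'eel': sets bits 1 5 -> bits=0101011
After insert 'gnu': sets bits 0 3 5 -> bits=1101011
After insert 'ant': sets bits 0 3 -> bits=1101011
Not inserted: bat hen jay ram yak — query each against bits=1101011:
query bat: checks bit1=1, bit2=0, bit4=0 (has a 0) -> no => not a false positive
query hen: checks bit0=1, bit4=0, bit5=1 (has a 0) -> no => not a false positive
query jay: checks bit3=1, bit4=0, bit6=1 (has a 0) -> no => not a false positive
query ram: checks bit0=1, bit1=1, bit6=1 (all 1) -> maybe => FALSE POSITIVE
query yak: checks bit1=1, bit5=1 (all 1) -> maybe => FALSE POSITIVE
False positives (alphabetical): ram yak

Answer: ram yak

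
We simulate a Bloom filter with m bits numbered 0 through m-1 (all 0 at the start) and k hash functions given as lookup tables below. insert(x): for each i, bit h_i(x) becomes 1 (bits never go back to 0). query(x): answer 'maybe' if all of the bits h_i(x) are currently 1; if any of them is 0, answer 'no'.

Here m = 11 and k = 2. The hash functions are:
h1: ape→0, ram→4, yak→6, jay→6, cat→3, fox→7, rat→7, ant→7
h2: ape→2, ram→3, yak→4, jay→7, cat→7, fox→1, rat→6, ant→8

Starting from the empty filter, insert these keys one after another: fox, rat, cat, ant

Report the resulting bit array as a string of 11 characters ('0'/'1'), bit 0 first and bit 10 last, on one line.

Start: bits=00000000000
After insert 'fox': sets bits 1 7 -> bits=01000001000
After insert 'rat': sets bits 6 7 -> bits=01000011000
After insert 'cat': sets bits 3 7 -> bits=01010011000
After insert 'ant': sets bits 7 8 -> bits=01010011100

Answer: 01010011100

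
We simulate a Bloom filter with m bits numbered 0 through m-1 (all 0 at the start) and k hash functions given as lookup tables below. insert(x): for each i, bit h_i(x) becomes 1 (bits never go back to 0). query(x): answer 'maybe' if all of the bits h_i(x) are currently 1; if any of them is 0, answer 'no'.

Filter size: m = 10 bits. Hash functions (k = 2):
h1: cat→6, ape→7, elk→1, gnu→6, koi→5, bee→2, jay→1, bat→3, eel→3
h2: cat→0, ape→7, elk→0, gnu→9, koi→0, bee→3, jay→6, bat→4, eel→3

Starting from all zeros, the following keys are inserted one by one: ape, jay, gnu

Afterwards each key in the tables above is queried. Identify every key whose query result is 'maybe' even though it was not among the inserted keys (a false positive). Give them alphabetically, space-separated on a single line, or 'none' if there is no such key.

Start: bits=0000000000
After insert 'ape': sets bits 7 -> bits=0000000100
After insert 'jay': sets bits 1 6 -> bits=0100001100
After insert 'gnu': sets bits 6 9 -> bits=0100001101
Not inserted: bat bee cat eel elk koi — query each against bits=0100001101:
query bat: checks bit3=0, bit4=0 (has a 0) -> no => not a false positive
query bee: checks bit2=0, bit3=0 (has a 0) -> no => not a false positive
query cat: checks bit0=0, bit6=1 (has a 0) -> no => not a false positive
query eel: checks bit3=0 (has a 0) -> no => not a false positive
query elk: checks bit0=0, bit1=1 (has a 0) -> no => not a false positive
query koi: checks bit0=0, bit5=0 (has a 0) -> no => not a false positive
False positives (alphabetical): none

Answer: none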